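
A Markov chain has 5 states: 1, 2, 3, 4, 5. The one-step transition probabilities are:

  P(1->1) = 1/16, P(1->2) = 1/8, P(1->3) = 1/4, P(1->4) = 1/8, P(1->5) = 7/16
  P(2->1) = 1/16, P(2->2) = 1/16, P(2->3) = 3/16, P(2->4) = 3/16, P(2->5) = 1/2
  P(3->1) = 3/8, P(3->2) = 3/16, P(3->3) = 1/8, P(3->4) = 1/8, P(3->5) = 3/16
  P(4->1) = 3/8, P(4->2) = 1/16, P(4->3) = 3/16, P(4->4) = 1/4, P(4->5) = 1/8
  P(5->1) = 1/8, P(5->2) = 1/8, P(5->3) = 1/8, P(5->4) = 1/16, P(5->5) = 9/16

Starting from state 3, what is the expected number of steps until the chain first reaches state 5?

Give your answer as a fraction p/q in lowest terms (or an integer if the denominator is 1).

Let h_i = expected steps to first reach 5 from state i.
Boundary: h_5 = 0.
First-step equations for the other states:
  h_1 = 1 + 1/16*h_1 + 1/8*h_2 + 1/4*h_3 + 1/8*h_4 + 7/16*h_5
  h_2 = 1 + 1/16*h_1 + 1/16*h_2 + 3/16*h_3 + 3/16*h_4 + 1/2*h_5
  h_3 = 1 + 3/8*h_1 + 3/16*h_2 + 1/8*h_3 + 1/8*h_4 + 3/16*h_5
  h_4 = 1 + 3/8*h_1 + 1/16*h_2 + 3/16*h_3 + 1/4*h_4 + 1/8*h_5

Substituting h_5 = 0 and rearranging gives the linear system (I - Q) h = 1:
  [15/16, -1/8, -1/4, -1/8] . (h_1, h_2, h_3, h_4) = 1
  [-1/16, 15/16, -3/16, -3/16] . (h_1, h_2, h_3, h_4) = 1
  [-3/8, -3/16, 7/8, -1/8] . (h_1, h_2, h_3, h_4) = 1
  [-3/8, -1/16, -3/16, 3/4] . (h_1, h_2, h_3, h_4) = 1

Solving yields:
  h_1 = 23024/7965
  h_2 = 1456/531
  h_3 = 84224/23895
  h_4 = 92912/23895

Starting state is 3, so the expected hitting time is h_3 = 84224/23895.

Answer: 84224/23895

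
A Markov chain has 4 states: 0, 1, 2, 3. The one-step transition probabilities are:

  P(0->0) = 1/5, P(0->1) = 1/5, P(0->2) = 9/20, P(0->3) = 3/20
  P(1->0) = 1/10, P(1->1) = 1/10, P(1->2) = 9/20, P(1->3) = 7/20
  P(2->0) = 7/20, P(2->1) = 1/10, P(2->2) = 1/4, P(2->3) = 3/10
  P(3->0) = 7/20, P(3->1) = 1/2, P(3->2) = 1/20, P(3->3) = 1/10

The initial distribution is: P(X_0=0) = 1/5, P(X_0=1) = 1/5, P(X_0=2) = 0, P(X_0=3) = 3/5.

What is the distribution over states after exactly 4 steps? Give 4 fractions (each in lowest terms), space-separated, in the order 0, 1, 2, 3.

Propagating the distribution step by step (d_{t+1} = d_t * P):
d_0 = (0=1/5, 1=1/5, 2=0, 3=3/5)
  d_1[0] = 1/5*1/5 + 1/5*1/10 + 0*7/20 + 3/5*7/20 = 27/100
  d_1[1] = 1/5*1/5 + 1/5*1/10 + 0*1/10 + 3/5*1/2 = 9/25
  d_1[2] = 1/5*9/20 + 1/5*9/20 + 0*1/4 + 3/5*1/20 = 21/100
  d_1[3] = 1/5*3/20 + 1/5*7/20 + 0*3/10 + 3/5*1/10 = 4/25
d_1 = (0=27/100, 1=9/25, 2=21/100, 3=4/25)
  d_2[0] = 27/100*1/5 + 9/25*1/10 + 21/100*7/20 + 4/25*7/20 = 439/2000
  d_2[1] = 27/100*1/5 + 9/25*1/10 + 21/100*1/10 + 4/25*1/2 = 191/1000
  d_2[2] = 27/100*9/20 + 9/25*9/20 + 21/100*1/4 + 4/25*1/20 = 43/125
  d_2[3] = 27/100*3/20 + 9/25*7/20 + 21/100*3/10 + 4/25*1/10 = 491/2000
d_2 = (0=439/2000, 1=191/1000, 2=43/125, 3=491/2000)
  d_3[0] = 439/2000*1/5 + 191/1000*1/10 + 43/125*7/20 + 491/2000*7/20 = 10773/40000
  d_3[1] = 439/2000*1/5 + 191/1000*1/10 + 43/125*1/10 + 491/2000*1/2 = 4403/20000
  d_3[2] = 439/2000*9/20 + 191/1000*9/20 + 43/125*1/4 + 491/2000*1/20 = 283/1000
  d_3[3] = 439/2000*3/20 + 191/1000*7/20 + 43/125*3/10 + 491/2000*1/10 = 9101/40000
d_3 = (0=10773/40000, 1=4403/20000, 2=283/1000, 3=9101/40000)
  d_4[0] = 10773/40000*1/5 + 4403/20000*1/10 + 283/1000*7/20 + 9101/40000*7/20 = 203651/800000
  d_4[1] = 10773/40000*1/5 + 4403/20000*1/10 + 283/1000*1/10 + 9101/40000*1/2 = 87177/400000
  d_4[2] = 10773/40000*9/20 + 4403/20000*9/20 + 283/1000*1/4 + 9101/40000*1/20 = 30239/100000
  d_4[3] = 10773/40000*3/20 + 4403/20000*7/20 + 283/1000*3/10 + 9101/40000*1/10 = 180083/800000
d_4 = (0=203651/800000, 1=87177/400000, 2=30239/100000, 3=180083/800000)

Answer: 203651/800000 87177/400000 30239/100000 180083/800000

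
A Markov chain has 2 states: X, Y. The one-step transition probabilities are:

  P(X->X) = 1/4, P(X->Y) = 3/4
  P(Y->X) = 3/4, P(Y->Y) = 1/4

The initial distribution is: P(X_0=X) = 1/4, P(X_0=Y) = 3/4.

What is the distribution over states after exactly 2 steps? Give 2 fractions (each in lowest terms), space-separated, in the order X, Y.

Propagating the distribution step by step (d_{t+1} = d_t * P):
d_0 = (X=1/4, Y=3/4)
  d_1[X] = 1/4*1/4 + 3/4*3/4 = 5/8
  d_1[Y] = 1/4*3/4 + 3/4*1/4 = 3/8
d_1 = (X=5/8, Y=3/8)
  d_2[X] = 5/8*1/4 + 3/8*3/4 = 7/16
  d_2[Y] = 5/8*3/4 + 3/8*1/4 = 9/16
d_2 = (X=7/16, Y=9/16)

Answer: 7/16 9/16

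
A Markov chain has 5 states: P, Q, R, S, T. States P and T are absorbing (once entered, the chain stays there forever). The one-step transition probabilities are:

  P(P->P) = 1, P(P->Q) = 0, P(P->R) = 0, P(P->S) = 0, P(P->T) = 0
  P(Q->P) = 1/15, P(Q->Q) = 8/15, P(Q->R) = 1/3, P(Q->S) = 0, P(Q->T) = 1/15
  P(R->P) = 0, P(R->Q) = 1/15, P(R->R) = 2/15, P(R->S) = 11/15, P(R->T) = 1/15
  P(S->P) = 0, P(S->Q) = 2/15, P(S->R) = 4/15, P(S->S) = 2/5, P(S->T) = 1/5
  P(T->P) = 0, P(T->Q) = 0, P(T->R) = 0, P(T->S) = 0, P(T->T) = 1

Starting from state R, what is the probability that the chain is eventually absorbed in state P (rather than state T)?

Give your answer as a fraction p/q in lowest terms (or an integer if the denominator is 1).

Answer: 31/356

Derivation:
Let a_i = P(absorbed in P | start in state i).
Boundary conditions: a_P = 1, a_T = 0.
For each transient state i, a_i = sum_j P(i->j) * a_j:
  a_Q = 1/15*a_P + 8/15*a_Q + 1/3*a_R + 0*a_S + 1/15*a_T
  a_R = 0*a_P + 1/15*a_Q + 2/15*a_R + 11/15*a_S + 1/15*a_T
  a_S = 0*a_P + 2/15*a_Q + 4/15*a_R + 2/5*a_S + 1/5*a_T

Substituting a_P = 1 and a_T = 0, rearrange to (I - Q) a = r where r[i] = P(i -> P):
  [7/15, -1/3, 0] . (a_Q, a_R, a_S) = 1/15
  [-1/15, 13/15, -11/15] . (a_Q, a_R, a_S) = 0
  [-2/15, -4/15, 3/5] . (a_Q, a_R, a_S) = 0

Solving yields:
  a_Q = 73/356
  a_R = 31/356
  a_S = 15/178

Starting state is R, so the absorption probability is a_R = 31/356.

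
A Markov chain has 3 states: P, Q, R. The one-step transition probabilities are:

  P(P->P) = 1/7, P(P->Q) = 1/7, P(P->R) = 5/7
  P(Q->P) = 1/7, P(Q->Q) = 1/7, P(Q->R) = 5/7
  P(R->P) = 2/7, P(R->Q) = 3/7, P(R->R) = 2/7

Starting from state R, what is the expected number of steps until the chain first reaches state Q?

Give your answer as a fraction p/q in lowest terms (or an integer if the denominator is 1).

Answer: 14/5

Derivation:
Let h_i = expected steps to first reach Q from state i.
Boundary: h_Q = 0.
First-step equations for the other states:
  h_P = 1 + 1/7*h_P + 1/7*h_Q + 5/7*h_R
  h_R = 1 + 2/7*h_P + 3/7*h_Q + 2/7*h_R

Substituting h_Q = 0 and rearranging gives the linear system (I - Q) h = 1:
  [6/7, -5/7] . (h_P, h_R) = 1
  [-2/7, 5/7] . (h_P, h_R) = 1

Solving yields:
  h_P = 7/2
  h_R = 14/5

Starting state is R, so the expected hitting time is h_R = 14/5.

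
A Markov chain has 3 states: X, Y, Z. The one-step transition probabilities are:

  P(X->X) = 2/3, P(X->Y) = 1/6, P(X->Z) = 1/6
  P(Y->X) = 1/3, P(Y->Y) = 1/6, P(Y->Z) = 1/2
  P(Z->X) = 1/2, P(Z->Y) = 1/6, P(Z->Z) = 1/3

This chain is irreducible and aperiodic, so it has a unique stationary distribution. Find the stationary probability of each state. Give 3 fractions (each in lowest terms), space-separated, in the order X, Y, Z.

Answer: 17/30 1/6 4/15

Derivation:
The stationary distribution satisfies pi = pi * P, i.e.:
  pi_X = 2/3*pi_X + 1/3*pi_Y + 1/2*pi_Z
  pi_Y = 1/6*pi_X + 1/6*pi_Y + 1/6*pi_Z
  pi_Z = 1/6*pi_X + 1/2*pi_Y + 1/3*pi_Z
with normalization: pi_X + pi_Y + pi_Z = 1.

Using the first 2 balance equations plus normalization, the linear system A*pi = b is:
  [-1/3, 1/3, 1/2] . pi = 0
  [1/6, -5/6, 1/6] . pi = 0
  [1, 1, 1] . pi = 1

Solving yields:
  pi_X = 17/30
  pi_Y = 1/6
  pi_Z = 4/15

Verification (pi * P):
  17/30*2/3 + 1/6*1/3 + 4/15*1/2 = 17/30 = pi_X  (ok)
  17/30*1/6 + 1/6*1/6 + 4/15*1/6 = 1/6 = pi_Y  (ok)
  17/30*1/6 + 1/6*1/2 + 4/15*1/3 = 4/15 = pi_Z  (ok)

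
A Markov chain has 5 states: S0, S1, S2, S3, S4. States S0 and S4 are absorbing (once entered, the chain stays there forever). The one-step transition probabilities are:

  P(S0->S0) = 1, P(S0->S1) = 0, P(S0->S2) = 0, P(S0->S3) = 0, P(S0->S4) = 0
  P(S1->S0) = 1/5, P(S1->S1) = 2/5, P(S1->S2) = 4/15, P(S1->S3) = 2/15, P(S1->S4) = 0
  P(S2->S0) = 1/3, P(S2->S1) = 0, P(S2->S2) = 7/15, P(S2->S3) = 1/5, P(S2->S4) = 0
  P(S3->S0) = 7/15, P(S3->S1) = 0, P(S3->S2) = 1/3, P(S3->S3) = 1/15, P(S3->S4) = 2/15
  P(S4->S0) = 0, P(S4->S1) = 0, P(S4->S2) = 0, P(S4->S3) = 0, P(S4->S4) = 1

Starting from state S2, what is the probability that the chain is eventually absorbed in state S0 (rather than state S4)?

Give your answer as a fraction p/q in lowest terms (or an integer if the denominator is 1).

Let a_i = P(absorbed in S0 | start in state i).
Boundary conditions: a_S0 = 1, a_S4 = 0.
For each transient state i, a_i = sum_j P(i->j) * a_j:
  a_S1 = 1/5*a_S0 + 2/5*a_S1 + 4/15*a_S2 + 2/15*a_S3 + 0*a_S4
  a_S2 = 1/3*a_S0 + 0*a_S1 + 7/15*a_S2 + 1/5*a_S3 + 0*a_S4
  a_S3 = 7/15*a_S0 + 0*a_S1 + 1/3*a_S2 + 1/15*a_S3 + 2/15*a_S4

Substituting a_S0 = 1 and a_S4 = 0, rearrange to (I - Q) a = r where r[i] = P(i -> S0):
  [3/5, -4/15, -2/15] . (a_S1, a_S2, a_S3) = 1/5
  [0, 8/15, -1/5] . (a_S1, a_S2, a_S3) = 1/3
  [0, -1/3, 14/15] . (a_S1, a_S2, a_S3) = 7/15

Solving yields:
  a_S1 = 817/873
  a_S2 = 91/97
  a_S3 = 81/97

Starting state is S2, so the absorption probability is a_S2 = 91/97.

Answer: 91/97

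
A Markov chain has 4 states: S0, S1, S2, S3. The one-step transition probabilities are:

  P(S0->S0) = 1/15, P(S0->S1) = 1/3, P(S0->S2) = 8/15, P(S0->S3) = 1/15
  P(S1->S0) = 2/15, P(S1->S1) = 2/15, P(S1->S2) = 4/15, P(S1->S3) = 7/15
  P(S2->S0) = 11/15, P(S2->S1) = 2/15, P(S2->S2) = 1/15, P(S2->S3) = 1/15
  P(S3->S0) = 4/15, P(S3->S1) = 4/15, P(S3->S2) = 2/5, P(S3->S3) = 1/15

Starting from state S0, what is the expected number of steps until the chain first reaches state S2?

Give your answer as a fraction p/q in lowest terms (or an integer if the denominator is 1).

Answer: 1035/454

Derivation:
Let h_i = expected steps to first reach S2 from state i.
Boundary: h_S2 = 0.
First-step equations for the other states:
  h_S0 = 1 + 1/15*h_S0 + 1/3*h_S1 + 8/15*h_S2 + 1/15*h_S3
  h_S1 = 1 + 2/15*h_S0 + 2/15*h_S1 + 4/15*h_S2 + 7/15*h_S3
  h_S3 = 1 + 4/15*h_S0 + 4/15*h_S1 + 2/5*h_S2 + 1/15*h_S3

Substituting h_S2 = 0 and rearranging gives the linear system (I - Q) h = 1:
  [14/15, -1/3, -1/15] . (h_S0, h_S1, h_S3) = 1
  [-2/15, 13/15, -7/15] . (h_S0, h_S1, h_S3) = 1
  [-4/15, -4/15, 14/15] . (h_S0, h_S1, h_S3) = 1

Solving yields:
  h_S0 = 1035/454
  h_S1 = 1305/454
  h_S3 = 1155/454

Starting state is S0, so the expected hitting time is h_S0 = 1035/454.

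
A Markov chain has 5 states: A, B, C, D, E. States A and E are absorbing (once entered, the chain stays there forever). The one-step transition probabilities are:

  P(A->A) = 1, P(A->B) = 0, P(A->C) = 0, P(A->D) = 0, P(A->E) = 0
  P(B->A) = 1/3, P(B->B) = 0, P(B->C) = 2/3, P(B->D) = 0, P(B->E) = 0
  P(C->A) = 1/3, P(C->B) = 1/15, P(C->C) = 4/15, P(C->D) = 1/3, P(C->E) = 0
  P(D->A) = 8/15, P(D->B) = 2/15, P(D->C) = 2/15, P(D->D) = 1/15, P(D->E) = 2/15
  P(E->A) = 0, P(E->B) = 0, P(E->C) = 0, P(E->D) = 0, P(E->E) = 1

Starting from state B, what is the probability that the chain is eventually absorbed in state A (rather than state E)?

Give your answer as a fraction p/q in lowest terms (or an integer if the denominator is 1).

Let a_i = P(absorbed in A | start in state i).
Boundary conditions: a_A = 1, a_E = 0.
For each transient state i, a_i = sum_j P(i->j) * a_j:
  a_B = 1/3*a_A + 0*a_B + 2/3*a_C + 0*a_D + 0*a_E
  a_C = 1/3*a_A + 1/15*a_B + 4/15*a_C + 1/3*a_D + 0*a_E
  a_D = 8/15*a_A + 2/15*a_B + 2/15*a_C + 1/15*a_D + 2/15*a_E

Substituting a_A = 1 and a_E = 0, rearrange to (I - Q) a = r where r[i] = P(i -> A):
  [1, -2/3, 0] . (a_B, a_C, a_D) = 1/3
  [-1/15, 11/15, -1/3] . (a_B, a_C, a_D) = 1/3
  [-2/15, -2/15, 14/15] . (a_B, a_C, a_D) = 8/15

Solving yields:
  a_B = 91/96
  a_C = 59/64
  a_D = 161/192

Starting state is B, so the absorption probability is a_B = 91/96.

Answer: 91/96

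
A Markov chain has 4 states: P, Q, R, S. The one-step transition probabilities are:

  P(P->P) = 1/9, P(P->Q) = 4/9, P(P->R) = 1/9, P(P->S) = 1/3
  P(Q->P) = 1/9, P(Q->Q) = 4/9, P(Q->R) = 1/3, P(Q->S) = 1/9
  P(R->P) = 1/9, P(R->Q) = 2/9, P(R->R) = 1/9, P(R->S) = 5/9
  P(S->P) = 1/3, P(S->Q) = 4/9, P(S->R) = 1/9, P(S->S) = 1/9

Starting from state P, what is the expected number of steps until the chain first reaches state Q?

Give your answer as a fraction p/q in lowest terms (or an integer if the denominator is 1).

Answer: 81/34

Derivation:
Let h_i = expected steps to first reach Q from state i.
Boundary: h_Q = 0.
First-step equations for the other states:
  h_P = 1 + 1/9*h_P + 4/9*h_Q + 1/9*h_R + 1/3*h_S
  h_R = 1 + 1/9*h_P + 2/9*h_Q + 1/9*h_R + 5/9*h_S
  h_S = 1 + 1/3*h_P + 4/9*h_Q + 1/9*h_R + 1/9*h_S

Substituting h_Q = 0 and rearranging gives the linear system (I - Q) h = 1:
  [8/9, -1/9, -1/3] . (h_P, h_R, h_S) = 1
  [-1/9, 8/9, -5/9] . (h_P, h_R, h_S) = 1
  [-1/3, -1/9, 8/9] . (h_P, h_R, h_S) = 1

Solving yields:
  h_P = 81/34
  h_R = 99/34
  h_S = 81/34

Starting state is P, so the expected hitting time is h_P = 81/34.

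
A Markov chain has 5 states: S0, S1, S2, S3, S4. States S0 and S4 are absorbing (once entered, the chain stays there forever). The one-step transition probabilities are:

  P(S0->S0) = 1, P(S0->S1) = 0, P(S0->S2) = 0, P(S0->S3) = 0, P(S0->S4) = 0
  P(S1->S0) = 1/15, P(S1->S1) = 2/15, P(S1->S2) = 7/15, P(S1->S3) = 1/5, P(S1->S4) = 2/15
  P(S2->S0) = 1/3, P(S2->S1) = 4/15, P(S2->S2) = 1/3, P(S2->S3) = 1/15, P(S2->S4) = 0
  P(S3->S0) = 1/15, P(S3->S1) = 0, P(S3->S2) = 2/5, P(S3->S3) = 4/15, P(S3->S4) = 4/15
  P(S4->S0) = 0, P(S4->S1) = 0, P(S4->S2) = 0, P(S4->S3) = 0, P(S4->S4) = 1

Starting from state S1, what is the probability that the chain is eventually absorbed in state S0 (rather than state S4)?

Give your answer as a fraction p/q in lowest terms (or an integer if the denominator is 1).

Let a_i = P(absorbed in S0 | start in state i).
Boundary conditions: a_S0 = 1, a_S4 = 0.
For each transient state i, a_i = sum_j P(i->j) * a_j:
  a_S1 = 1/15*a_S0 + 2/15*a_S1 + 7/15*a_S2 + 1/5*a_S3 + 2/15*a_S4
  a_S2 = 1/3*a_S0 + 4/15*a_S1 + 1/3*a_S2 + 1/15*a_S3 + 0*a_S4
  a_S3 = 1/15*a_S0 + 0*a_S1 + 2/5*a_S2 + 4/15*a_S3 + 4/15*a_S4

Substituting a_S0 = 1 and a_S4 = 0, rearrange to (I - Q) a = r where r[i] = P(i -> S0):
  [13/15, -7/15, -1/5] . (a_S1, a_S2, a_S3) = 1/15
  [-4/15, 2/3, -1/15] . (a_S1, a_S2, a_S3) = 1/3
  [0, -2/5, 11/15] . (a_S1, a_S2, a_S3) = 1/15

Solving yields:
  a_S1 = 154/243
  a_S2 = 196/243
  a_S3 = 43/81

Starting state is S1, so the absorption probability is a_S1 = 154/243.

Answer: 154/243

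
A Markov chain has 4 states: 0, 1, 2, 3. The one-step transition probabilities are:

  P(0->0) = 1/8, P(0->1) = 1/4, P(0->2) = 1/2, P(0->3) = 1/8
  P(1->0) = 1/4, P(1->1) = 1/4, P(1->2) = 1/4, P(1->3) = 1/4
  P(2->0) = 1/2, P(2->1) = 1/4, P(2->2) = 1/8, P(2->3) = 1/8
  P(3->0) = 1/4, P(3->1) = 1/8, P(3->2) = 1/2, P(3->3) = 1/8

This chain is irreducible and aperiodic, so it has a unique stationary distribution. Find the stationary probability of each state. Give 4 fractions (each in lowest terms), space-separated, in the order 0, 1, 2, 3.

The stationary distribution satisfies pi = pi * P, i.e.:
  pi_0 = 1/8*pi_0 + 1/4*pi_1 + 1/2*pi_2 + 1/4*pi_3
  pi_1 = 1/4*pi_0 + 1/4*pi_1 + 1/4*pi_2 + 1/8*pi_3
  pi_2 = 1/2*pi_0 + 1/4*pi_1 + 1/8*pi_2 + 1/2*pi_3
  pi_3 = 1/8*pi_0 + 1/4*pi_1 + 1/8*pi_2 + 1/8*pi_3
with normalization: pi_0 + pi_1 + pi_2 + pi_3 = 1.

Using the first 3 balance equations plus normalization, the linear system A*pi = b is:
  [-7/8, 1/4, 1/2, 1/4] . pi = 0
  [1/4, -3/4, 1/4, 1/8] . pi = 0
  [1/2, 1/4, -7/8, 1/2] . pi = 0
  [1, 1, 1, 1] . pi = 1

Solving yields:
  pi_0 = 42/143
  pi_1 = 3/13
  pi_2 = 46/143
  pi_3 = 2/13

Verification (pi * P):
  42/143*1/8 + 3/13*1/4 + 46/143*1/2 + 2/13*1/4 = 42/143 = pi_0  (ok)
  42/143*1/4 + 3/13*1/4 + 46/143*1/4 + 2/13*1/8 = 3/13 = pi_1  (ok)
  42/143*1/2 + 3/13*1/4 + 46/143*1/8 + 2/13*1/2 = 46/143 = pi_2  (ok)
  42/143*1/8 + 3/13*1/4 + 46/143*1/8 + 2/13*1/8 = 2/13 = pi_3  (ok)

Answer: 42/143 3/13 46/143 2/13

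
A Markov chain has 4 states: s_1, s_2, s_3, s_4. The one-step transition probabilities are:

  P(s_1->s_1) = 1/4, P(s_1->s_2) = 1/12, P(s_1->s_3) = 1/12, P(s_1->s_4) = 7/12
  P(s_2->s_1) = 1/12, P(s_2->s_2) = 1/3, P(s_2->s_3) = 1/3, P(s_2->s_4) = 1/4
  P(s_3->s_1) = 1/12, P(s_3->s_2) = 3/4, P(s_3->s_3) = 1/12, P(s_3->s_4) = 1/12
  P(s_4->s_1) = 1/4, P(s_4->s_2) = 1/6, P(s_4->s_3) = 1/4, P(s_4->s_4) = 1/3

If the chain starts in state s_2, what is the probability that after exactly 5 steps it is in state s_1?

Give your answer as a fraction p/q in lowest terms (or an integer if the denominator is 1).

Answer: 19483/124416

Derivation:
Computing P^5 by repeated multiplication:
P^1 =
  s_1: [1/4, 1/12, 1/12, 7/12]
  s_2: [1/12, 1/3, 1/3, 1/4]
  s_3: [1/12, 3/4, 1/12, 1/12]
  s_4: [1/4, 1/6, 1/4, 1/3]
P^2 =
  s_1: [2/9, 5/24, 29/144, 53/144]
  s_2: [5/36, 59/144, 5/24, 35/144]
  s_3: [1/9, 1/3, 41/144, 13/48]
  s_4: [13/72, 23/72, 13/72, 23/72]
P^3 =
  s_1: [157/864, 173/576, 85/432, 185/576]
  s_2: [127/864, 149/432, 391/1728, 487/1728]
  s_3: [127/864, 655/1728, 61/288, 151/576]
  s_4: [1/6, 67/216, 187/864, 265/864]
P^4 =
  s_1: [1733/10368, 205/648, 1465/6912, 2105/6912]
  s_2: [535/3456, 2377/6912, 2245/10368, 5905/20736]
  s_3: [1571/10368, 131/384, 511/2304, 5921/20736]
  s_4: [841/5184, 127/384, 1099/5184, 3059/10368]
P^5 =
  s_1: [20149/124416, 337/1024, 2947/13824, 73597/248832]
  s_2: [19483/124416, 41977/124416, 53939/248832, 7997/27648]
  s_3: [2159/13824, 84671/248832, 6725/31104, 23833/82944]
  s_4: [9925/62208, 6883/20736, 26773/124416, 4055/13824]

(P^5)[s_2 -> s_1] = 19483/124416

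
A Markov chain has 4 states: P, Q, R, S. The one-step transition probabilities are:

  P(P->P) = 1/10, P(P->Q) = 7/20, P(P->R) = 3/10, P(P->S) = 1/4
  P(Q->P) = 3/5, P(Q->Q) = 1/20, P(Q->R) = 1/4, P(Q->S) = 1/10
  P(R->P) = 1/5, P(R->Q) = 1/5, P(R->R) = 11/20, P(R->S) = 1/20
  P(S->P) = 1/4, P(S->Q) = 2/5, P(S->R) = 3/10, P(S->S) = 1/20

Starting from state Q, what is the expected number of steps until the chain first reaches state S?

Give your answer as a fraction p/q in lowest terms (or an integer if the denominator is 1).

Let h_i = expected steps to first reach S from state i.
Boundary: h_S = 0.
First-step equations for the other states:
  h_P = 1 + 1/10*h_P + 7/20*h_Q + 3/10*h_R + 1/4*h_S
  h_Q = 1 + 3/5*h_P + 1/20*h_Q + 1/4*h_R + 1/10*h_S
  h_R = 1 + 1/5*h_P + 1/5*h_Q + 11/20*h_R + 1/20*h_S

Substituting h_S = 0 and rearranging gives the linear system (I - Q) h = 1:
  [9/10, -7/20, -3/10] . (h_P, h_Q, h_R) = 1
  [-3/5, 19/20, -1/4] . (h_P, h_Q, h_R) = 1
  [-1/5, -1/5, 9/20] . (h_P, h_Q, h_R) = 1

Solving yields:
  h_P = 3870/539
  h_Q = 4280/539
  h_R = 4820/539

Starting state is Q, so the expected hitting time is h_Q = 4280/539.

Answer: 4280/539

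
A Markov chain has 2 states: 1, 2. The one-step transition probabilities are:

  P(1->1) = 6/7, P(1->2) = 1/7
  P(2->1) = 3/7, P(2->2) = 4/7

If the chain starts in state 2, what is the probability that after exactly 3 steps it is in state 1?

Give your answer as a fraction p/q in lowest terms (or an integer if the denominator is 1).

Computing P^3 by repeated multiplication:
P^1 =
  1: [6/7, 1/7]
  2: [3/7, 4/7]
P^2 =
  1: [39/49, 10/49]
  2: [30/49, 19/49]
P^3 =
  1: [264/343, 79/343]
  2: [237/343, 106/343]

(P^3)[2 -> 1] = 237/343

Answer: 237/343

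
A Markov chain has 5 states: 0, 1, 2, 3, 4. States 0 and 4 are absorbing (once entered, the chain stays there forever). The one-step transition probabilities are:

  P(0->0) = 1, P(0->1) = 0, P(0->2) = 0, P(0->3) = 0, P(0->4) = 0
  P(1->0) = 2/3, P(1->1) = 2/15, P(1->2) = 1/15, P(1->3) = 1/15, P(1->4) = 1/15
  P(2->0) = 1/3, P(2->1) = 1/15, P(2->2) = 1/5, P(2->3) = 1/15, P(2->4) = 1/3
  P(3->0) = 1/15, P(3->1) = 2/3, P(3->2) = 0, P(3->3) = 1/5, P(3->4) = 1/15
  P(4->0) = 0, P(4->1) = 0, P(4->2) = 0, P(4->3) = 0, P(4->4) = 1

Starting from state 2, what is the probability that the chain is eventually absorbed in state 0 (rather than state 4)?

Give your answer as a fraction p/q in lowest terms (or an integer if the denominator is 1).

Let a_i = P(absorbed in 0 | start in state i).
Boundary conditions: a_0 = 1, a_4 = 0.
For each transient state i, a_i = sum_j P(i->j) * a_j:
  a_1 = 2/3*a_0 + 2/15*a_1 + 1/15*a_2 + 1/15*a_3 + 1/15*a_4
  a_2 = 1/3*a_0 + 1/15*a_1 + 1/5*a_2 + 1/15*a_3 + 1/3*a_4
  a_3 = 1/15*a_0 + 2/3*a_1 + 0*a_2 + 1/5*a_3 + 1/15*a_4

Substituting a_0 = 1 and a_4 = 0, rearrange to (I - Q) a = r where r[i] = P(i -> 0):
  [13/15, -1/15, -1/15] . (a_1, a_2, a_3) = 2/3
  [-1/15, 4/5, -1/15] . (a_1, a_2, a_3) = 1/3
  [-2/3, 0, 4/5] . (a_1, a_2, a_3) = 1/15

Solving yields:
  a_1 = 1513/1730
  a_2 = 482/865
  a_3 = 281/346

Starting state is 2, so the absorption probability is a_2 = 482/865.

Answer: 482/865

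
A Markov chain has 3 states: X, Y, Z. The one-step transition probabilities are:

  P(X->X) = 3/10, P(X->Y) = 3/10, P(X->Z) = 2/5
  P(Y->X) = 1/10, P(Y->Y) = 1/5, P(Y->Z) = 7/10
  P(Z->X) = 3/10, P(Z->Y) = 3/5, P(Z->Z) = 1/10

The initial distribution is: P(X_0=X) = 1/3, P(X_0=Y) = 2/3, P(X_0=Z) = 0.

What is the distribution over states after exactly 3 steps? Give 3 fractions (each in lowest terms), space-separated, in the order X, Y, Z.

Propagating the distribution step by step (d_{t+1} = d_t * P):
d_0 = (X=1/3, Y=2/3, Z=0)
  d_1[X] = 1/3*3/10 + 2/3*1/10 + 0*3/10 = 1/6
  d_1[Y] = 1/3*3/10 + 2/3*1/5 + 0*3/5 = 7/30
  d_1[Z] = 1/3*2/5 + 2/3*7/10 + 0*1/10 = 3/5
d_1 = (X=1/6, Y=7/30, Z=3/5)
  d_2[X] = 1/6*3/10 + 7/30*1/10 + 3/5*3/10 = 19/75
  d_2[Y] = 1/6*3/10 + 7/30*1/5 + 3/5*3/5 = 137/300
  d_2[Z] = 1/6*2/5 + 7/30*7/10 + 3/5*1/10 = 29/100
d_2 = (X=19/75, Y=137/300, Z=29/100)
  d_3[X] = 19/75*3/10 + 137/300*1/10 + 29/100*3/10 = 313/1500
  d_3[Y] = 19/75*3/10 + 137/300*1/5 + 29/100*3/5 = 128/375
  d_3[Z] = 19/75*2/5 + 137/300*7/10 + 29/100*1/10 = 9/20
d_3 = (X=313/1500, Y=128/375, Z=9/20)

Answer: 313/1500 128/375 9/20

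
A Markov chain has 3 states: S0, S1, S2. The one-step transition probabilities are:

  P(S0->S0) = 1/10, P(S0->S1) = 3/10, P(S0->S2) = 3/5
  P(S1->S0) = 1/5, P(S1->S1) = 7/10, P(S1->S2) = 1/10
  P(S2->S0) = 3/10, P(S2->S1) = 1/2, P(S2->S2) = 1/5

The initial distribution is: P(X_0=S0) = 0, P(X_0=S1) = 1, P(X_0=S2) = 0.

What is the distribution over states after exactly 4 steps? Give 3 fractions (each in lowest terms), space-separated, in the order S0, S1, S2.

Propagating the distribution step by step (d_{t+1} = d_t * P):
d_0 = (S0=0, S1=1, S2=0)
  d_1[S0] = 0*1/10 + 1*1/5 + 0*3/10 = 1/5
  d_1[S1] = 0*3/10 + 1*7/10 + 0*1/2 = 7/10
  d_1[S2] = 0*3/5 + 1*1/10 + 0*1/5 = 1/10
d_1 = (S0=1/5, S1=7/10, S2=1/10)
  d_2[S0] = 1/5*1/10 + 7/10*1/5 + 1/10*3/10 = 19/100
  d_2[S1] = 1/5*3/10 + 7/10*7/10 + 1/10*1/2 = 3/5
  d_2[S2] = 1/5*3/5 + 7/10*1/10 + 1/10*1/5 = 21/100
d_2 = (S0=19/100, S1=3/5, S2=21/100)
  d_3[S0] = 19/100*1/10 + 3/5*1/5 + 21/100*3/10 = 101/500
  d_3[S1] = 19/100*3/10 + 3/5*7/10 + 21/100*1/2 = 291/500
  d_3[S2] = 19/100*3/5 + 3/5*1/10 + 21/100*1/5 = 27/125
d_3 = (S0=101/500, S1=291/500, S2=27/125)
  d_4[S0] = 101/500*1/10 + 291/500*1/5 + 27/125*3/10 = 1007/5000
  d_4[S1] = 101/500*3/10 + 291/500*7/10 + 27/125*1/2 = 72/125
  d_4[S2] = 101/500*3/5 + 291/500*1/10 + 27/125*1/5 = 1113/5000
d_4 = (S0=1007/5000, S1=72/125, S2=1113/5000)

Answer: 1007/5000 72/125 1113/5000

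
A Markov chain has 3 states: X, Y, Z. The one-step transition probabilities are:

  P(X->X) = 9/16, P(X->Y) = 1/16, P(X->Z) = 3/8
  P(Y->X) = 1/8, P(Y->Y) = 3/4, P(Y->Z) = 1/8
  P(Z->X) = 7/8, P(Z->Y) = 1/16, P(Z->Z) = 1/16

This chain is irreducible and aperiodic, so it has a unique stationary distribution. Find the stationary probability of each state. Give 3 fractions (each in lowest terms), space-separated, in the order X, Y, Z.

Answer: 58/105 1/5 26/105

Derivation:
The stationary distribution satisfies pi = pi * P, i.e.:
  pi_X = 9/16*pi_X + 1/8*pi_Y + 7/8*pi_Z
  pi_Y = 1/16*pi_X + 3/4*pi_Y + 1/16*pi_Z
  pi_Z = 3/8*pi_X + 1/8*pi_Y + 1/16*pi_Z
with normalization: pi_X + pi_Y + pi_Z = 1.

Using the first 2 balance equations plus normalization, the linear system A*pi = b is:
  [-7/16, 1/8, 7/8] . pi = 0
  [1/16, -1/4, 1/16] . pi = 0
  [1, 1, 1] . pi = 1

Solving yields:
  pi_X = 58/105
  pi_Y = 1/5
  pi_Z = 26/105

Verification (pi * P):
  58/105*9/16 + 1/5*1/8 + 26/105*7/8 = 58/105 = pi_X  (ok)
  58/105*1/16 + 1/5*3/4 + 26/105*1/16 = 1/5 = pi_Y  (ok)
  58/105*3/8 + 1/5*1/8 + 26/105*1/16 = 26/105 = pi_Z  (ok)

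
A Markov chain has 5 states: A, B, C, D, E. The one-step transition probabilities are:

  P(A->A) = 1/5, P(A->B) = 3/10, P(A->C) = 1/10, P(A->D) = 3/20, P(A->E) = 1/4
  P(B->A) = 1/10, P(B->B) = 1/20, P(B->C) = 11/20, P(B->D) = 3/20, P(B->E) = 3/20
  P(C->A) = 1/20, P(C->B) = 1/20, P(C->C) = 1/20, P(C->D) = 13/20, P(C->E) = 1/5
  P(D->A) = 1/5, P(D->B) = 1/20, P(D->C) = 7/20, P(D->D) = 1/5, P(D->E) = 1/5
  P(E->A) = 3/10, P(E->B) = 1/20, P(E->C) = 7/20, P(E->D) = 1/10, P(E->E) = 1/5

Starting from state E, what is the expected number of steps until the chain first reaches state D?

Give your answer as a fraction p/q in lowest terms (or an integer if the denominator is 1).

Let h_i = expected steps to first reach D from state i.
Boundary: h_D = 0.
First-step equations for the other states:
  h_A = 1 + 1/5*h_A + 3/10*h_B + 1/10*h_C + 3/20*h_D + 1/4*h_E
  h_B = 1 + 1/10*h_A + 1/20*h_B + 11/20*h_C + 3/20*h_D + 3/20*h_E
  h_C = 1 + 1/20*h_A + 1/20*h_B + 1/20*h_C + 13/20*h_D + 1/5*h_E
  h_E = 1 + 3/10*h_A + 1/20*h_B + 7/20*h_C + 1/10*h_D + 1/5*h_E

Substituting h_D = 0 and rearranging gives the linear system (I - Q) h = 1:
  [4/5, -3/10, -1/10, -1/4] . (h_A, h_B, h_C, h_E) = 1
  [-1/10, 19/20, -11/20, -3/20] . (h_A, h_B, h_C, h_E) = 1
  [-1/20, -1/20, 19/20, -1/5] . (h_A, h_B, h_C, h_E) = 1
  [-3/10, -1/20, -7/20, 4/5] . (h_A, h_B, h_C, h_E) = 1

Solving yields:
  h_A = 29475/7237
  h_B = 49745/14474
  h_C = 33125/14474
  h_E = 28900/7237

Starting state is E, so the expected hitting time is h_E = 28900/7237.

Answer: 28900/7237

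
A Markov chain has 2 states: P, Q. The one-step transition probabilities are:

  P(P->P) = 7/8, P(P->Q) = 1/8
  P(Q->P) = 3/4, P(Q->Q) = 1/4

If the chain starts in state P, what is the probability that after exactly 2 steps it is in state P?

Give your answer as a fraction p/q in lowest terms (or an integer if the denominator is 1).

Answer: 55/64

Derivation:
Computing P^2 by repeated multiplication:
P^1 =
  P: [7/8, 1/8]
  Q: [3/4, 1/4]
P^2 =
  P: [55/64, 9/64]
  Q: [27/32, 5/32]

(P^2)[P -> P] = 55/64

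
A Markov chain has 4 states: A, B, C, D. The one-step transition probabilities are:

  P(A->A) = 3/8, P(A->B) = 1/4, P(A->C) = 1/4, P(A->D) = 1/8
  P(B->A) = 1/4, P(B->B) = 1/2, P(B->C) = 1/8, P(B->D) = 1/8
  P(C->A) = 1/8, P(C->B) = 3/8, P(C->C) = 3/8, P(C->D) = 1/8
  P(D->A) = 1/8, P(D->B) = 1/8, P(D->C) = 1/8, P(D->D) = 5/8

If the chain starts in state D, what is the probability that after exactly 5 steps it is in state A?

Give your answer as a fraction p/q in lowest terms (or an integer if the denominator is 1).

Answer: 7021/32768

Derivation:
Computing P^5 by repeated multiplication:
P^1 =
  A: [3/8, 1/4, 1/4, 1/8]
  B: [1/4, 1/2, 1/8, 1/8]
  C: [1/8, 3/8, 3/8, 1/8]
  D: [1/8, 1/8, 1/8, 5/8]
P^2 =
  A: [1/4, 21/64, 15/64, 3/16]
  B: [1/4, 3/8, 3/16, 3/16]
  C: [13/64, 3/8, 15/64, 3/16]
  D: [11/64, 7/32, 11/64, 7/16]
P^3 =
  A: [117/512, 173/512, 55/256, 7/32]
  B: [15/64, 11/32, 13/64, 7/32]
  C: [57/256, 179/512, 107/512, 7/32]
  D: [25/128, 139/512, 97/512, 11/32]
P^4 =
  A: [919/4096, 171/512, 849/4096, 15/64]
  B: [29/128, 171/512, 105/512, 15/64]
  C: [919/4096, 1377/4096, 105/512, 15/64]
  D: [851/4096, 1223/4096, 403/2048, 19/64]
P^5 =
  A: [3651/16384, 10817/32768, 6713/32768, 31/128]
  B: [915/4096, 1351/4096, 419/2048, 31/128]
  C: [7311/32768, 5413/16384, 6695/32768, 31/128]
  D: [7021/32768, 2557/8192, 6559/32768, 35/128]

(P^5)[D -> A] = 7021/32768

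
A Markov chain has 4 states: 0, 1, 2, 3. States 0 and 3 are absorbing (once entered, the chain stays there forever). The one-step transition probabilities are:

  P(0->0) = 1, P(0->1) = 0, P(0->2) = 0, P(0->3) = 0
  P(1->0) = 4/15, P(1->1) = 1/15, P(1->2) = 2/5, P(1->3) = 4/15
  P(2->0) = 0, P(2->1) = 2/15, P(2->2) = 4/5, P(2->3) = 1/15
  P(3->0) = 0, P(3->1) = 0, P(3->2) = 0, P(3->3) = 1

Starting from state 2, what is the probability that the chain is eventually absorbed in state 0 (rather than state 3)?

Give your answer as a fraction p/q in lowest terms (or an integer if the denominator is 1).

Let a_i = P(absorbed in 0 | start in state i).
Boundary conditions: a_0 = 1, a_3 = 0.
For each transient state i, a_i = sum_j P(i->j) * a_j:
  a_1 = 4/15*a_0 + 1/15*a_1 + 2/5*a_2 + 4/15*a_3
  a_2 = 0*a_0 + 2/15*a_1 + 4/5*a_2 + 1/15*a_3

Substituting a_0 = 1 and a_3 = 0, rearrange to (I - Q) a = r where r[i] = P(i -> 0):
  [14/15, -2/5] . (a_1, a_2) = 4/15
  [-2/15, 1/5] . (a_1, a_2) = 0

Solving yields:
  a_1 = 2/5
  a_2 = 4/15

Starting state is 2, so the absorption probability is a_2 = 4/15.

Answer: 4/15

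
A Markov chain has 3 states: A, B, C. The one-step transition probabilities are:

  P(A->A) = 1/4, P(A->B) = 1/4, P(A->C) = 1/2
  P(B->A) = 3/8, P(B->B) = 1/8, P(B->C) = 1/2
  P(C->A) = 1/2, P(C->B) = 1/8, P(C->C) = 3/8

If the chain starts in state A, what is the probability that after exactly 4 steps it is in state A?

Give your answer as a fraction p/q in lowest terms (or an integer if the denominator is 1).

Answer: 785/2048

Derivation:
Computing P^4 by repeated multiplication:
P^1 =
  A: [1/4, 1/4, 1/2]
  B: [3/8, 1/8, 1/2]
  C: [1/2, 1/8, 3/8]
P^2 =
  A: [13/32, 5/32, 7/16]
  B: [25/64, 11/64, 7/16]
  C: [23/64, 3/16, 29/64]
P^3 =
  A: [97/256, 45/256, 57/128]
  B: [195/512, 89/512, 57/128]
  C: [99/256, 87/512, 227/512]
P^4 =
  A: [785/2048, 353/2048, 455/1024]
  B: [1569/4096, 707/4096, 455/1024]
  C: [1565/4096, 355/2048, 1821/4096]

(P^4)[A -> A] = 785/2048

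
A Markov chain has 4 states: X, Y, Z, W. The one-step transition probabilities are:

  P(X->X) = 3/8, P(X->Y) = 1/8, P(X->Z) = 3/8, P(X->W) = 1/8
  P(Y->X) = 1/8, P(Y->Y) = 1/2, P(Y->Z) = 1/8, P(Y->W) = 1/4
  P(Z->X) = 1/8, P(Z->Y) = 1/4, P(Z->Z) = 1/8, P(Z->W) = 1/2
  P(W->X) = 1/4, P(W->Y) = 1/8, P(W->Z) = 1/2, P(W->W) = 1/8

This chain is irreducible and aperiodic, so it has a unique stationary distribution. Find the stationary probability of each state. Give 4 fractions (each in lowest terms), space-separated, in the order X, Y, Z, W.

Answer: 21/100 51/200 11/40 13/50

Derivation:
The stationary distribution satisfies pi = pi * P, i.e.:
  pi_X = 3/8*pi_X + 1/8*pi_Y + 1/8*pi_Z + 1/4*pi_W
  pi_Y = 1/8*pi_X + 1/2*pi_Y + 1/4*pi_Z + 1/8*pi_W
  pi_Z = 3/8*pi_X + 1/8*pi_Y + 1/8*pi_Z + 1/2*pi_W
  pi_W = 1/8*pi_X + 1/4*pi_Y + 1/2*pi_Z + 1/8*pi_W
with normalization: pi_X + pi_Y + pi_Z + pi_W = 1.

Using the first 3 balance equations plus normalization, the linear system A*pi = b is:
  [-5/8, 1/8, 1/8, 1/4] . pi = 0
  [1/8, -1/2, 1/4, 1/8] . pi = 0
  [3/8, 1/8, -7/8, 1/2] . pi = 0
  [1, 1, 1, 1] . pi = 1

Solving yields:
  pi_X = 21/100
  pi_Y = 51/200
  pi_Z = 11/40
  pi_W = 13/50

Verification (pi * P):
  21/100*3/8 + 51/200*1/8 + 11/40*1/8 + 13/50*1/4 = 21/100 = pi_X  (ok)
  21/100*1/8 + 51/200*1/2 + 11/40*1/4 + 13/50*1/8 = 51/200 = pi_Y  (ok)
  21/100*3/8 + 51/200*1/8 + 11/40*1/8 + 13/50*1/2 = 11/40 = pi_Z  (ok)
  21/100*1/8 + 51/200*1/4 + 11/40*1/2 + 13/50*1/8 = 13/50 = pi_W  (ok)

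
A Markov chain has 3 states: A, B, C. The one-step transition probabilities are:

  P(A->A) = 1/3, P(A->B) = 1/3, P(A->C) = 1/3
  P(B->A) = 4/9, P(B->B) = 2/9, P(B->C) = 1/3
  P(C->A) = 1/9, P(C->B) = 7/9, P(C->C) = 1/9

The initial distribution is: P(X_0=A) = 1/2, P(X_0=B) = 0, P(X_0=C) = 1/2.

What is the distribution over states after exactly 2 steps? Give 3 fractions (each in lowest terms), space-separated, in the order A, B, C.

Propagating the distribution step by step (d_{t+1} = d_t * P):
d_0 = (A=1/2, B=0, C=1/2)
  d_1[A] = 1/2*1/3 + 0*4/9 + 1/2*1/9 = 2/9
  d_1[B] = 1/2*1/3 + 0*2/9 + 1/2*7/9 = 5/9
  d_1[C] = 1/2*1/3 + 0*1/3 + 1/2*1/9 = 2/9
d_1 = (A=2/9, B=5/9, C=2/9)
  d_2[A] = 2/9*1/3 + 5/9*4/9 + 2/9*1/9 = 28/81
  d_2[B] = 2/9*1/3 + 5/9*2/9 + 2/9*7/9 = 10/27
  d_2[C] = 2/9*1/3 + 5/9*1/3 + 2/9*1/9 = 23/81
d_2 = (A=28/81, B=10/27, C=23/81)

Answer: 28/81 10/27 23/81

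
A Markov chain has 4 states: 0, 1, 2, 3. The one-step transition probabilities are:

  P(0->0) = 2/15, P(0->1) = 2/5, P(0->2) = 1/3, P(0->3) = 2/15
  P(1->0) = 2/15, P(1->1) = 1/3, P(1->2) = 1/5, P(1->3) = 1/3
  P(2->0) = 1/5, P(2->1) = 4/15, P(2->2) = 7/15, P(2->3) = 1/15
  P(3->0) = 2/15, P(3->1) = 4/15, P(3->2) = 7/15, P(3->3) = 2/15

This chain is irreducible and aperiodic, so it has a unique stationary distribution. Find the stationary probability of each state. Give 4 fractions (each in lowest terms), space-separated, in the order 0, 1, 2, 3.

Answer: 251/1593 491/1593 193/531 272/1593

Derivation:
The stationary distribution satisfies pi = pi * P, i.e.:
  pi_0 = 2/15*pi_0 + 2/15*pi_1 + 1/5*pi_2 + 2/15*pi_3
  pi_1 = 2/5*pi_0 + 1/3*pi_1 + 4/15*pi_2 + 4/15*pi_3
  pi_2 = 1/3*pi_0 + 1/5*pi_1 + 7/15*pi_2 + 7/15*pi_3
  pi_3 = 2/15*pi_0 + 1/3*pi_1 + 1/15*pi_2 + 2/15*pi_3
with normalization: pi_0 + pi_1 + pi_2 + pi_3 = 1.

Using the first 3 balance equations plus normalization, the linear system A*pi = b is:
  [-13/15, 2/15, 1/5, 2/15] . pi = 0
  [2/5, -2/3, 4/15, 4/15] . pi = 0
  [1/3, 1/5, -8/15, 7/15] . pi = 0
  [1, 1, 1, 1] . pi = 1

Solving yields:
  pi_0 = 251/1593
  pi_1 = 491/1593
  pi_2 = 193/531
  pi_3 = 272/1593

Verification (pi * P):
  251/1593*2/15 + 491/1593*2/15 + 193/531*1/5 + 272/1593*2/15 = 251/1593 = pi_0  (ok)
  251/1593*2/5 + 491/1593*1/3 + 193/531*4/15 + 272/1593*4/15 = 491/1593 = pi_1  (ok)
  251/1593*1/3 + 491/1593*1/5 + 193/531*7/15 + 272/1593*7/15 = 193/531 = pi_2  (ok)
  251/1593*2/15 + 491/1593*1/3 + 193/531*1/15 + 272/1593*2/15 = 272/1593 = pi_3  (ok)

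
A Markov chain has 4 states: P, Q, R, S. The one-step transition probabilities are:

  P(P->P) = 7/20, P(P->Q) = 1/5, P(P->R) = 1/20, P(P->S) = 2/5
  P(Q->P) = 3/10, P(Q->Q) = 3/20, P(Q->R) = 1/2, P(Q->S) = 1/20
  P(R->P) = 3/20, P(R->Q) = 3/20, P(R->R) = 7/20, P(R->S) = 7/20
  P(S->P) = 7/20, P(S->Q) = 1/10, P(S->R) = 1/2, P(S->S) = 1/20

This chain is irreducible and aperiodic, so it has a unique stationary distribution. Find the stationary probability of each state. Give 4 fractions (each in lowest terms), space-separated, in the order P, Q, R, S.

Answer: 2243/8093 1227/8093 2641/8093 1982/8093

Derivation:
The stationary distribution satisfies pi = pi * P, i.e.:
  pi_P = 7/20*pi_P + 3/10*pi_Q + 3/20*pi_R + 7/20*pi_S
  pi_Q = 1/5*pi_P + 3/20*pi_Q + 3/20*pi_R + 1/10*pi_S
  pi_R = 1/20*pi_P + 1/2*pi_Q + 7/20*pi_R + 1/2*pi_S
  pi_S = 2/5*pi_P + 1/20*pi_Q + 7/20*pi_R + 1/20*pi_S
with normalization: pi_P + pi_Q + pi_R + pi_S = 1.

Using the first 3 balance equations plus normalization, the linear system A*pi = b is:
  [-13/20, 3/10, 3/20, 7/20] . pi = 0
  [1/5, -17/20, 3/20, 1/10] . pi = 0
  [1/20, 1/2, -13/20, 1/2] . pi = 0
  [1, 1, 1, 1] . pi = 1

Solving yields:
  pi_P = 2243/8093
  pi_Q = 1227/8093
  pi_R = 2641/8093
  pi_S = 1982/8093

Verification (pi * P):
  2243/8093*7/20 + 1227/8093*3/10 + 2641/8093*3/20 + 1982/8093*7/20 = 2243/8093 = pi_P  (ok)
  2243/8093*1/5 + 1227/8093*3/20 + 2641/8093*3/20 + 1982/8093*1/10 = 1227/8093 = pi_Q  (ok)
  2243/8093*1/20 + 1227/8093*1/2 + 2641/8093*7/20 + 1982/8093*1/2 = 2641/8093 = pi_R  (ok)
  2243/8093*2/5 + 1227/8093*1/20 + 2641/8093*7/20 + 1982/8093*1/20 = 1982/8093 = pi_S  (ok)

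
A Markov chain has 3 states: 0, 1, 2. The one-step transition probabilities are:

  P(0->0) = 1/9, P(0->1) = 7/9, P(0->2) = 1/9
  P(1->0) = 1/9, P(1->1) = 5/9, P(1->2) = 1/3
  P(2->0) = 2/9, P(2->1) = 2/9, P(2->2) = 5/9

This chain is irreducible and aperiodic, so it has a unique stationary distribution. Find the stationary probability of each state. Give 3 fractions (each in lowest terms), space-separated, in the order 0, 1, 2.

The stationary distribution satisfies pi = pi * P, i.e.:
  pi_0 = 1/9*pi_0 + 1/9*pi_1 + 2/9*pi_2
  pi_1 = 7/9*pi_0 + 5/9*pi_1 + 2/9*pi_2
  pi_2 = 1/9*pi_0 + 1/3*pi_1 + 5/9*pi_2
with normalization: pi_0 + pi_1 + pi_2 = 1.

Using the first 2 balance equations plus normalization, the linear system A*pi = b is:
  [-8/9, 1/9, 2/9] . pi = 0
  [7/9, -4/9, 2/9] . pi = 0
  [1, 1, 1] . pi = 1

Solving yields:
  pi_0 = 2/13
  pi_1 = 6/13
  pi_2 = 5/13

Verification (pi * P):
  2/13*1/9 + 6/13*1/9 + 5/13*2/9 = 2/13 = pi_0  (ok)
  2/13*7/9 + 6/13*5/9 + 5/13*2/9 = 6/13 = pi_1  (ok)
  2/13*1/9 + 6/13*1/3 + 5/13*5/9 = 5/13 = pi_2  (ok)

Answer: 2/13 6/13 5/13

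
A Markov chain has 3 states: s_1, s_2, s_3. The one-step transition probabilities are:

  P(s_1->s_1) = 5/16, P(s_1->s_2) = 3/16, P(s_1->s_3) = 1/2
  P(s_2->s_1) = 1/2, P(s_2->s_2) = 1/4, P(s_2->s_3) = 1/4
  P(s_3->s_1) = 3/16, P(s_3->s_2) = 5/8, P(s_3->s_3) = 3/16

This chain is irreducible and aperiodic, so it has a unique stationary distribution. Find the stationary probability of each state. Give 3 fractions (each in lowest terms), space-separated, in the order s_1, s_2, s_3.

Answer: 116/343 17/49 108/343

Derivation:
The stationary distribution satisfies pi = pi * P, i.e.:
  pi_s_1 = 5/16*pi_s_1 + 1/2*pi_s_2 + 3/16*pi_s_3
  pi_s_2 = 3/16*pi_s_1 + 1/4*pi_s_2 + 5/8*pi_s_3
  pi_s_3 = 1/2*pi_s_1 + 1/4*pi_s_2 + 3/16*pi_s_3
with normalization: pi_s_1 + pi_s_2 + pi_s_3 = 1.

Using the first 2 balance equations plus normalization, the linear system A*pi = b is:
  [-11/16, 1/2, 3/16] . pi = 0
  [3/16, -3/4, 5/8] . pi = 0
  [1, 1, 1] . pi = 1

Solving yields:
  pi_s_1 = 116/343
  pi_s_2 = 17/49
  pi_s_3 = 108/343

Verification (pi * P):
  116/343*5/16 + 17/49*1/2 + 108/343*3/16 = 116/343 = pi_s_1  (ok)
  116/343*3/16 + 17/49*1/4 + 108/343*5/8 = 17/49 = pi_s_2  (ok)
  116/343*1/2 + 17/49*1/4 + 108/343*3/16 = 108/343 = pi_s_3  (ok)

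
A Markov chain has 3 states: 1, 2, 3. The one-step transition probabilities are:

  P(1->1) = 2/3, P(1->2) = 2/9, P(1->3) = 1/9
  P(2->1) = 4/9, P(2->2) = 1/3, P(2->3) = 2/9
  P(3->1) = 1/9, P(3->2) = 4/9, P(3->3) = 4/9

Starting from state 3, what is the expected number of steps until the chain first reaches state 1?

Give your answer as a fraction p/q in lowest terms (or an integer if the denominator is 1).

Answer: 45/11

Derivation:
Let h_i = expected steps to first reach 1 from state i.
Boundary: h_1 = 0.
First-step equations for the other states:
  h_2 = 1 + 4/9*h_1 + 1/3*h_2 + 2/9*h_3
  h_3 = 1 + 1/9*h_1 + 4/9*h_2 + 4/9*h_3

Substituting h_1 = 0 and rearranging gives the linear system (I - Q) h = 1:
  [2/3, -2/9] . (h_2, h_3) = 1
  [-4/9, 5/9] . (h_2, h_3) = 1

Solving yields:
  h_2 = 63/22
  h_3 = 45/11

Starting state is 3, so the expected hitting time is h_3 = 45/11.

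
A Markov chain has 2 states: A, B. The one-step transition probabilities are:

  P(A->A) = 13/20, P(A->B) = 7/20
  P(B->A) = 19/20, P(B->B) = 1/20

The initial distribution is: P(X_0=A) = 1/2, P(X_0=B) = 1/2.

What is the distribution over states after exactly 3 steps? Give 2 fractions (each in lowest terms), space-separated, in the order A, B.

Answer: 737/1000 263/1000

Derivation:
Propagating the distribution step by step (d_{t+1} = d_t * P):
d_0 = (A=1/2, B=1/2)
  d_1[A] = 1/2*13/20 + 1/2*19/20 = 4/5
  d_1[B] = 1/2*7/20 + 1/2*1/20 = 1/5
d_1 = (A=4/5, B=1/5)
  d_2[A] = 4/5*13/20 + 1/5*19/20 = 71/100
  d_2[B] = 4/5*7/20 + 1/5*1/20 = 29/100
d_2 = (A=71/100, B=29/100)
  d_3[A] = 71/100*13/20 + 29/100*19/20 = 737/1000
  d_3[B] = 71/100*7/20 + 29/100*1/20 = 263/1000
d_3 = (A=737/1000, B=263/1000)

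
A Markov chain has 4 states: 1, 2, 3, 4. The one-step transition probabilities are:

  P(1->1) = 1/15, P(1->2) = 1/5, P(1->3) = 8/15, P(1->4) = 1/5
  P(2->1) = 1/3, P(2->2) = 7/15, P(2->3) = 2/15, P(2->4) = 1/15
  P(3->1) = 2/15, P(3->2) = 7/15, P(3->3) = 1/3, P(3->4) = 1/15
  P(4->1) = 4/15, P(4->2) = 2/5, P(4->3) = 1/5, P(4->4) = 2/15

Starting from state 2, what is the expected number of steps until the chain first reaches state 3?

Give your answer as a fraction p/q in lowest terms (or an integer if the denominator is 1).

Let h_i = expected steps to first reach 3 from state i.
Boundary: h_3 = 0.
First-step equations for the other states:
  h_1 = 1 + 1/15*h_1 + 1/5*h_2 + 8/15*h_3 + 1/5*h_4
  h_2 = 1 + 1/3*h_1 + 7/15*h_2 + 2/15*h_3 + 1/15*h_4
  h_4 = 1 + 4/15*h_1 + 2/5*h_2 + 1/5*h_3 + 2/15*h_4

Substituting h_3 = 0 and rearranging gives the linear system (I - Q) h = 1:
  [14/15, -1/5, -1/5] . (h_1, h_2, h_4) = 1
  [-1/3, 8/15, -1/15] . (h_1, h_2, h_4) = 1
  [-4/15, -2/5, 13/15] . (h_1, h_2, h_4) = 1

Solving yields:
  h_1 = 2730/979
  h_2 = 4020/979
  h_4 = 3825/979

Starting state is 2, so the expected hitting time is h_2 = 4020/979.

Answer: 4020/979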